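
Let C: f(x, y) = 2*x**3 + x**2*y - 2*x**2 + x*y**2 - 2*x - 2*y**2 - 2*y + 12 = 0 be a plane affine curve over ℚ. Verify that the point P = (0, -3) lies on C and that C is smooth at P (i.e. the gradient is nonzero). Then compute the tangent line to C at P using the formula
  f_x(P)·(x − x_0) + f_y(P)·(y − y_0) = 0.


Tangent line at P: 7*x + 10*y + 30 = 0.

Step 1: f(0, -3) = 0, so P lies on C.
Step 2: partial derivatives
  f_x(x, y) = 6*x**2 + 2*x*y - 4*x + y**2 - 2, f_y(x, y) = x**2 + 2*x*y - 4*y - 2.
  f_x(P) = 7, f_y(P) = 10 (gradient nonzero, so P is smooth).
Step 3: tangent line at P: 7·(x − 0) + 10·(y − -3) = 0.
Expanding: 7*x + 10*y + 30 = 0.


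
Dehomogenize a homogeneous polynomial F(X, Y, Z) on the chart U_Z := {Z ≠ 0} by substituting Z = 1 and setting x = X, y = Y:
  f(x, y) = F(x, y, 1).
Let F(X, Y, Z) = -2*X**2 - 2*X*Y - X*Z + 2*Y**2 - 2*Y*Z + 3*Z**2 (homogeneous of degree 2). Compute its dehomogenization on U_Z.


f(x, y) = -2*x**2 - 2*x*y - x + 2*y**2 - 2*y + 3

On U_Z we set Z = 1. Each monomial c·X^i·Y^j·Z^k in F becomes c·x^i·y^j·1^k = c·x^i·y^j.
Substituting Z = 1: F(X, Y, 1) = -2*x**2 - 2*x*y - x + 2*y**2 - 2*y + 3.
Note: deg(f) ≤ deg(F) = 2; strict inequality happens when F is divisible by Z (lost terms).


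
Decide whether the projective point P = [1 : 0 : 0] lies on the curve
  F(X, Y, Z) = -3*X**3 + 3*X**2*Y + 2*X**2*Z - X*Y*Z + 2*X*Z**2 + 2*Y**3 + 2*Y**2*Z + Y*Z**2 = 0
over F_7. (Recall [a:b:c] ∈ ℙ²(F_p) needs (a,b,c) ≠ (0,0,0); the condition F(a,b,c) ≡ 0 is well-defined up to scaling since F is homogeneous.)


F(1,0,0) ≡ 4 (mod 7); P is NOT on the curve.

Evaluate F(1, 0, 0) term-by-term (mod 7).
  -3*X**3 ↦ -3·1·1·1 = -3
  3*X**2*Y ↦ 3·1·0·1 = 0
  2*X**2*Z ↦ 2·1·1·0 = 0
  -X*Y*Z ↦ -1·1·0·0 = 0
  2*X*Z**2 ↦ 2·1·1·0 = 0
  2*Y**3 ↦ 2·1·0·1 = 0
  2*Y**2*Z ↦ 2·1·0·0 = 0
  Y*Z**2 ↦ 1·1·0·0 = 0
Sum: F(1, 0, 0) = (-3) + (0) + (0) + (0) + (0) + (0) + (0) + (0) = -3.
Reducing mod 7: -3 ≡ 4 (mod 7).
Since F(a, b, c) ≡ 4 ≠ 0 (mod 7), P does NOT lie on the curve.


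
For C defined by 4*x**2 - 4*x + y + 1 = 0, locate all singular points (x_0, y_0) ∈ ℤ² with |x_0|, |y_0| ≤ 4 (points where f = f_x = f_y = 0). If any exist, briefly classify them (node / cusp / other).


No singular points in the scanned grid; C is smooth there.

Compute partial derivatives:
  f_x = 8*x - 4.
  f_y = 1.
f_y = 1 is a nonzero constant, so f_y never vanishes: no point (x, y) can satisfy f = f_x = f_y = 0. In particular no (x, y) ∈ {−4, ..., 4}² is singular; the curve is smooth.


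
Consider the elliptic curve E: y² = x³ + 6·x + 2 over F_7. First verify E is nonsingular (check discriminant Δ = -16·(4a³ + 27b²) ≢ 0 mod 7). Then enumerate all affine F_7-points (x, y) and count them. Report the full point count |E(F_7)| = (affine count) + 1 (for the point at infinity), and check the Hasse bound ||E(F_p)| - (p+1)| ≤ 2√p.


Affine points = {(0, 3), (0, 4), (1, 3), (1, 4), (2, 1), (2, 6), (6, 3), (6, 4)}; affine count = 8; |E(F_7)| = 9.

Discriminant check: Δ ∝ 4a³ + 27b² = 4·6³ + 27·2² = 4·216 + 27·4 ≡ 6 (mod 7). Nonzero ⇒ E is nonsingular.
For each x ∈ F_7, compute rhs = x³ + 6·x + 2 mod 7, then count y ∈ F_7 with y² ≡ rhs.
  x = 0: rhs = 2, matching y values: 3, 4 (2 points).
  x = 1: rhs = 2, matching y values: 3, 4 (2 points).
  x = 2: rhs = 1, matching y values: 1, 6 (2 points).
  x = 3: rhs = 5, matching y values: none (0 points).
  x = 4: rhs = 6, matching y values: none (0 points).
  x = 5: rhs = 3, matching y values: none (0 points).
  x = 6: rhs = 2, matching y values: 3, 4 (2 points).
Total affine count: 8.
Full point count |E(F_7)| = 8 + 1 = 9.
Hasse bound: |9 − (7+1)| = |1| = 1 ≤ 2√7 ≈ 5.2915 ✓.


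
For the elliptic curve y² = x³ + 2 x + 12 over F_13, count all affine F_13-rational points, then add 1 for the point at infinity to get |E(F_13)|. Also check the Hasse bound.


Affine points = {(0, 5), (0, 8), (5, 2), (5, 11), (11, 0), (12, 3), (12, 10)}; affine count = 7; |E(F_13)| = 8.

Discriminant check: Δ ∝ 4a³ + 27b² = 4·2³ + 27·12² = 4·8 + 27·144 ≡ 7 (mod 13). Nonzero ⇒ E is nonsingular.
For each x ∈ F_13, compute rhs = x³ + 2·x + 12 mod 13, then count y ∈ F_13 with y² ≡ rhs.
  x = 0: rhs = 12, matching y values: 5, 8 (2 points).
  x = 1: rhs = 2, matching y values: none (0 points).
  x = 2: rhs = 11, matching y values: none (0 points).
  x = 3: rhs = 6, matching y values: none (0 points).
  x = 4: rhs = 6, matching y values: none (0 points).
  x = 5: rhs = 4, matching y values: 2, 11 (2 points).
  x = 6: rhs = 6, matching y values: none (0 points).
  x = 7: rhs = 5, matching y values: none (0 points).
  x = 8: rhs = 7, matching y values: none (0 points).
  x = 9: rhs = 5, matching y values: none (0 points).
  x = 10: rhs = 5, matching y values: none (0 points).
  x = 11: rhs = 0, matching y values: 0 (1 points).
  x = 12: rhs = 9, matching y values: 3, 10 (2 points).
Total affine count: 7.
Full point count |E(F_13)| = 7 + 1 = 8.
Hasse bound: |8 − (13+1)| = |-6| = 6 ≤ 2√13 ≈ 7.2111 ✓.


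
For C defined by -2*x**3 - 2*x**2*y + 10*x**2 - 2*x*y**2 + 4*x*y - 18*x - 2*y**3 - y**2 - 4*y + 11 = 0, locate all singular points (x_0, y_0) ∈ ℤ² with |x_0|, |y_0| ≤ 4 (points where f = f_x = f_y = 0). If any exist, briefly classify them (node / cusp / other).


Singular points: {(2, -1)}; classification: cusp.

Compute partial derivatives:
  f_x = -6*x**2 - 4*x*y + 20*x - 2*y**2 + 4*y - 18.
  f_y = -2*x**2 - 4*x*y + 4*x - 6*y**2 - 2*y - 4.
Scan x_0 ∈ {−4, ..., 4}. For each x_0, f_y(x_0, y) is a polynomial in y; find its integer roots y ∈ {−4, ..., 4}, then test f_x and f at those candidates.
  x = -4: f_y(-4, y) = -6*y**2 + 14*y - 52; no integer root y with |y| ≤ 4.
  x = -3: f_y(-3, y) = -6*y**2 + 10*y - 34; no integer root y with |y| ≤ 4.
  x = -2: f_y(-2, y) = -6*y**2 + 6*y - 20; no integer root y with |y| ≤ 4.
  x = -1: f_y(-1, y) = -6*y**2 + 2*y - 10; no integer root y with |y| ≤ 4.
  x = 0: f_y(0, y) = -6*y**2 - 2*y - 4; no integer root y with |y| ≤ 4.
  x = 1: f_y(1, y) = -6*y**2 - 6*y - 2; no integer root y with |y| ≤ 4.
  x = 2: f_y(2, y) = -6*y**2 - 10*y - 4; vanishes at y ∈ {-1}. (2, -1): f_x = 0, f = 0 — SINGULAR.
  x = 3: f_y(3, y) = -6*y**2 - 14*y - 10; no integer root y with |y| ≤ 4.
  x = 4: f_y(4, y) = -6*y**2 - 18*y - 20; no integer root y with |y| ≤ 4.
Only singular point on the grid: (2, -1).
Classify: substitute x = 2 + u, y = -1 + v and expand: f = -2*u**3 - 2*u**2*v - 2*u*v**2 - 2*v**3 + v**2.
No constant or linear terms (consistent with a singular point). Quadratic part: v**2. Cubic part: -2*u**3 - 2*u**2*v - 2*u*v**2 - 2*v**3.
The quadratic part v**2 is a perfect square, so there is a single (double) tangent line v = 0, i.e. y = -1. Restricting the cubic part to that line (v = 0) leaves -2*u**3 ≠ 0, so f is not divisible by v and the branch is v² ≈ 2*u**3 to lowest order — this is a cusp.
Classification: cusp.


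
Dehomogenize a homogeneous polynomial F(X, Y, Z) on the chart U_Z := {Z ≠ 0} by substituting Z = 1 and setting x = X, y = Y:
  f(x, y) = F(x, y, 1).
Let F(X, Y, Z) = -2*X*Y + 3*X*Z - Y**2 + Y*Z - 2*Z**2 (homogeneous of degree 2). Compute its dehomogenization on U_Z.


f(x, y) = -2*x*y + 3*x - y**2 + y - 2

On U_Z we set Z = 1. Each monomial c·X^i·Y^j·Z^k in F becomes c·x^i·y^j·1^k = c·x^i·y^j.
Substituting Z = 1: F(X, Y, 1) = -2*x*y + 3*x - y**2 + y - 2.
Note: deg(f) ≤ deg(F) = 2; strict inequality happens when F is divisible by Z (lost terms).


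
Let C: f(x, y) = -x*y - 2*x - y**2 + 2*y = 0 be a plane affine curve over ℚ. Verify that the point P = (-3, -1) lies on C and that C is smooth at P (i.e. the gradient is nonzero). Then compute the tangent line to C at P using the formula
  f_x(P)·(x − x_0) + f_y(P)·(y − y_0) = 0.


Tangent line at P: -x + 7*y + 4 = 0.

Step 1: f(-3, -1) = 0, so P lies on C.
Step 2: partial derivatives
  f_x(x, y) = -y - 2, f_y(x, y) = -x - 2*y + 2.
  f_x(P) = -1, f_y(P) = 7 (gradient nonzero, so P is smooth).
Step 3: tangent line at P: -1·(x − -3) + 7·(y − -1) = 0.
Expanding: -x + 7*y + 4 = 0.


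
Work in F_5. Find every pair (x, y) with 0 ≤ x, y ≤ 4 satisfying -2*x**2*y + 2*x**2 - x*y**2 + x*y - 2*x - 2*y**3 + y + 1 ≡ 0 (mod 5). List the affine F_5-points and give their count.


Affine F_5-points: {(0, 1), (0, 3), (2, 0), (2, 4), (3, 3), (4, 0), (4, 4)}; count = 7.

For each of the 25 pairs (x, y) ∈ F_5², evaluate f(x, y) mod 5. Record the zeros.
  x = 0: [0↦1, 1↦0, 2↦2, 3↦0, 4↦2]  zeros at y ∈ {1, 3}
  x = 1: [0↦1, 1↦3, 2↦1, 3↦3, 4↦2]  zeros at y ∈ ∅
  x = 2: [0↦0, 1↦1, 2↦1, 3↦3, 4↦0]  zeros at y ∈ {0, 4}
  x = 3: [0↦3, 1↦4, 2↦2, 3↦0, 4↦1]  zeros at y ∈ {3}
  x = 4: [0↦0, 1↦2, 2↦4, 3↦4, 4↦0]  zeros at y ∈ {0, 4}
Collecting zeros: affine points = {(0, 1), (0, 3), (2, 0), (2, 4), (3, 3), (4, 0), (4, 4)}.
Total count |C(F_5)_aff| = 7.


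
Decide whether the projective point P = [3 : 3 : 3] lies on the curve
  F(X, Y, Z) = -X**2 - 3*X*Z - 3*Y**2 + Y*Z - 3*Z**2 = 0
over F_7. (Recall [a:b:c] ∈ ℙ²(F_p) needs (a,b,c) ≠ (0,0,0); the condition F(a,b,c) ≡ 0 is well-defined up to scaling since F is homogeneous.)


F(3,3,3) ≡ 3 (mod 7); P is NOT on the curve.

Evaluate F(3, 3, 3) term-by-term (mod 7).
  -X**2 ↦ -1·9·1·1 = -9
  -3*X*Z ↦ -3·3·1·3 = -27
  -3*Y**2 ↦ -3·1·9·1 = -27
  Y*Z ↦ 1·1·3·3 = 9
  -3*Z**2 ↦ -3·1·1·9 = -27
Sum: F(3, 3, 3) = (-9) + (-27) + (-27) + (9) + (-27) = -81.
Reducing mod 7: -81 ≡ 3 (mod 7).
Since F(a, b, c) ≡ 3 ≠ 0 (mod 7), P does NOT lie on the curve.


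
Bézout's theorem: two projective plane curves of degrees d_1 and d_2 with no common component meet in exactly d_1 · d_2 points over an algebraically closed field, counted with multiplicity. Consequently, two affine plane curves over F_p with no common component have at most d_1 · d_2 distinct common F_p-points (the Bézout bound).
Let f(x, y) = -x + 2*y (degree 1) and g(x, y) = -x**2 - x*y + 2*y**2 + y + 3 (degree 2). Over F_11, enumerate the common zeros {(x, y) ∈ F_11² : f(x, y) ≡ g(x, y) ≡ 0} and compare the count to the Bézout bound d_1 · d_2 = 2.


Common zeros: {(2, 1), (4, 2)}; count = 2; Bézout bound = 2.

deg(f) = 1, deg(g) = 2, so Bézout bound = 2.
Scan x ∈ F_11. For each x, list the y ∈ F_11 with f(x, y) ≡ 0 and those with g(x, y) ≡ 0 (mod 11); the common zeros in that column are the intersection.
  x = 0: f ≡ 0 at y ∈ {0}; g ≡ 0 at y ∈ ∅; common: ∅.
  x = 1: f ≡ 0 at y ∈ {6}; g ≡ 0 at y ∈ ∅; common: ∅.
  x = 2: f ≡ 0 at y ∈ {1}; g ≡ 0 at y ∈ {1, 5}; common: {1}.
  x = 3: f ≡ 0 at y ∈ {7}; g ≡ 0 at y ∈ ∅; common: ∅.
  x = 4: f ≡ 0 at y ∈ {2}; g ≡ 0 at y ∈ {2, 5}; common: {2}.
  x = 5: f ≡ 0 at y ∈ {8}; g ≡ 0 at y ∈ {0, 2}; common: ∅.
  x = 6: f ≡ 0 at y ∈ {3}; g ≡ 0 at y ∈ {0, 8}; common: ∅.
  x = 7: f ≡ 0 at y ∈ {9}; g ≡ 0 at y ∈ ∅; common: ∅.
  x = 8: f ≡ 0 at y ∈ {4}; g ≡ 0 at y ∈ {1, 8}; common: ∅.
  x = 9: f ≡ 0 at y ∈ {10}; g ≡ 0 at y ∈ ∅; common: ∅.
  x = 10: f ≡ 0 at y ∈ {5}; g ≡ 0 at y ∈ ∅; common: ∅.
Collecting: common zeros = {(2, 1), (4, 2)}, so the count is 2.
Comparison with the Bézout bound: 2 ≤ 2 = deg(f)·deg(g), as expected for curves with no common component (the bound is attained).


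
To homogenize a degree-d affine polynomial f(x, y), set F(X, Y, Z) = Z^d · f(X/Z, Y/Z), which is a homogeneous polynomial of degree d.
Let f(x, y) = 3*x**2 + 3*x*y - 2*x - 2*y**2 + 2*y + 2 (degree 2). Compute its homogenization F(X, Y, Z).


F(X, Y, Z) = 3*X**2 + 3*X*Y - 2*X*Z - 2*Y**2 + 2*Y*Z + 2*Z**2

deg(f) = 2.
Substitute x = X/Z, y = Y/Z into f, then multiply by Z^2.
  monomial 3·x^2·y^0 ↦ 3·X^2·Y^0·Z^0.
  monomial 3·x^1·y^1 ↦ 3·X^1·Y^1·Z^0.
  monomial -2·x^1·y^0 ↦ -2·X^1·Y^0·Z^1.
  monomial -2·x^0·y^2 ↦ -2·X^0·Y^2·Z^0.
  monomial 2·x^0·y^1 ↦ 2·X^0·Y^1·Z^1.
  monomial 2·x^0·y^0 ↦ 2·X^0·Y^0·Z^2.
Collecting: F(X, Y, Z) = 3*X**2 + 3*X*Y - 2*X*Z - 2*Y**2 + 2*Y*Z + 2*Z**2.


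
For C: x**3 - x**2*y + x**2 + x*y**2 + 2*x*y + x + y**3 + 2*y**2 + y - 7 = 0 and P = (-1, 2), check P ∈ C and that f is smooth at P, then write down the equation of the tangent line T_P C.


Tangent line at P: 14*x + 14*y - 14 = 0.

Step 1: f(-1, 2) = 0, so P lies on C.
Step 2: partial derivatives
  f_x(x, y) = 3*x**2 - 2*x*y + 2*x + y**2 + 2*y + 1, f_y(x, y) = -x**2 + 2*x*y + 2*x + 3*y**2 + 4*y + 1.
  f_x(P) = 14, f_y(P) = 14 (gradient nonzero, so P is smooth).
Step 3: tangent line at P: 14·(x − -1) + 14·(y − 2) = 0.
Expanding: 14*x + 14*y - 14 = 0.


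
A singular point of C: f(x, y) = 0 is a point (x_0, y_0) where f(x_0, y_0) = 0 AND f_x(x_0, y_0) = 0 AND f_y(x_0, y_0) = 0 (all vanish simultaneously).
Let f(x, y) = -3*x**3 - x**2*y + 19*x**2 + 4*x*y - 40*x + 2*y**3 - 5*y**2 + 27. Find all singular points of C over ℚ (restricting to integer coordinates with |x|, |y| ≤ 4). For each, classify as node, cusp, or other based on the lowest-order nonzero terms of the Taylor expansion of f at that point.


Singular points: {(2, 1)}; classification: cusp.

Compute partial derivatives:
  f_x = -9*x**2 - 2*x*y + 38*x + 4*y - 40.
  f_y = -x**2 + 4*x + 6*y**2 - 10*y.
Scan x_0 ∈ {−4, ..., 4}. For each x_0, f_y(x_0, y) is a polynomial in y; find its integer roots y ∈ {−4, ..., 4}, then test f_x and f at those candidates.
  x = -4: f_y(-4, y) = 6*y**2 - 10*y - 32; no integer root y with |y| ≤ 4.
  x = -3: f_y(-3, y) = 6*y**2 - 10*y - 21; no integer root y with |y| ≤ 4.
  x = -2: f_y(-2, y) = 6*y**2 - 10*y - 12; no integer root y with |y| ≤ 4.
  x = -1: f_y(-1, y) = 6*y**2 - 10*y - 5; no integer root y with |y| ≤ 4.
  x = 0: f_y(0, y) = 6*y**2 - 10*y; vanishes at y ∈ {0}. (0, 0): f_x = -40 ≠ 0.
  x = 1: f_y(1, y) = 6*y**2 - 10*y + 3; no integer root y with |y| ≤ 4.
  x = 2: f_y(2, y) = 6*y**2 - 10*y + 4; vanishes at y ∈ {1}. (2, 1): f_x = 0, f = 0 — SINGULAR.
  x = 3: f_y(3, y) = 6*y**2 - 10*y + 3; no integer root y with |y| ≤ 4.
  x = 4: f_y(4, y) = 6*y**2 - 10*y; vanishes at y ∈ {0}. (4, 0): f_x = -32 ≠ 0.
Only singular point on the grid: (2, 1).
Classify: substitute x = 2 + u, y = 1 + v and expand: f = -3*u**3 - u**2*v + 2*v**3 + v**2.
No constant or linear terms (consistent with a singular point). Quadratic part: v**2. Cubic part: -3*u**3 - u**2*v + 2*v**3.
The quadratic part v**2 is a perfect square, so there is a single (double) tangent line v = 0, i.e. y = 1. Restricting the cubic part to that line (v = 0) leaves -3*u**3 ≠ 0, so f is not divisible by v and the branch is v² ≈ 3*u**3 to lowest order — this is a cusp.
Classification: cusp.


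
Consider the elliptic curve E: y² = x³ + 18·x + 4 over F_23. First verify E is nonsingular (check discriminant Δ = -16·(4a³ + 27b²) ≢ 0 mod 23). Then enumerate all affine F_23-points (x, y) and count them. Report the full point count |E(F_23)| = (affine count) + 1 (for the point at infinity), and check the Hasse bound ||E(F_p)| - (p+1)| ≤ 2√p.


Affine points = {(0, 2), (0, 21), (1, 0), (2, 5), (2, 18), (3, 4), (3, 19), (4, 5), (4, 18), (5, 9), (5, 14), (6, 11), (6, 12), (7, 6), (7, 17), (8, 4), (8, 19), (12, 4), (12, 19), (16, 8), (16, 15), (17, 5), (17, 18), (19, 11), (19, 12), (21, 11), (21, 12), (22, 10), (22, 13)}; affine count = 29; |E(F_23)| = 30.

Discriminant check: Δ ∝ 4a³ + 27b² = 4·18³ + 27·4² = 4·5832 + 27·16 ≡ 1 (mod 23). Nonzero ⇒ E is nonsingular.
For each x ∈ F_23, compute rhs = x³ + 18·x + 4 mod 23, then count y ∈ F_23 with y² ≡ rhs.
  x = 0: rhs = 4, matching y values: 2, 21 (2 points).
  x = 1: rhs = 0, matching y values: 0 (1 points).
  x = 2: rhs = 2, matching y values: 5, 18 (2 points).
  x = 3: rhs = 16, matching y values: 4, 19 (2 points).
  x = 4: rhs = 2, matching y values: 5, 18 (2 points).
  x = 5: rhs = 12, matching y values: 9, 14 (2 points).
  x = 6: rhs = 6, matching y values: 11, 12 (2 points).
  x = 7: rhs = 13, matching y values: 6, 17 (2 points).
  x = 8: rhs = 16, matching y values: 4, 19 (2 points).
  x = 9: rhs = 21, matching y values: none (0 points).
  x = 10: rhs = 11, matching y values: none (0 points).
  x = 11: rhs = 15, matching y values: none (0 points).
  x = 12: rhs = 16, matching y values: 4, 19 (2 points).
  x = 13: rhs = 20, matching y values: none (0 points).
  x = 14: rhs = 10, matching y values: none (0 points).
  x = 15: rhs = 15, matching y values: none (0 points).
  x = 16: rhs = 18, matching y values: 8, 15 (2 points).
  x = 17: rhs = 2, matching y values: 5, 18 (2 points).
  x = 18: rhs = 19, matching y values: none (0 points).
  x = 19: rhs = 6, matching y values: 11, 12 (2 points).
  x = 20: rhs = 15, matching y values: none (0 points).
  x = 21: rhs = 6, matching y values: 11, 12 (2 points).
  x = 22: rhs = 8, matching y values: 10, 13 (2 points).
Total affine count: 29.
Full point count |E(F_23)| = 29 + 1 = 30.
Hasse bound: |30 − (23+1)| = |6| = 6 ≤ 2√23 ≈ 9.5917 ✓.


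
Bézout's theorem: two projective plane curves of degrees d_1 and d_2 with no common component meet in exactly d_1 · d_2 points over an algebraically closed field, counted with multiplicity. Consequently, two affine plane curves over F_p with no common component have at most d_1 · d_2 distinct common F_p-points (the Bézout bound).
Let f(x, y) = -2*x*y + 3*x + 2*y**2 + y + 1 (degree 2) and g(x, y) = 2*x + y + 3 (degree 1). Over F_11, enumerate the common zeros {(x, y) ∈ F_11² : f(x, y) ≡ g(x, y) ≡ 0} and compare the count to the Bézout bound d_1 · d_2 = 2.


Common zeros: ∅; count = 0; Bézout bound = 2.

deg(f) = 2, deg(g) = 1, so Bézout bound = 2.
Scan x ∈ F_11. For each x, list the y ∈ F_11 with f(x, y) ≡ 0 and those with g(x, y) ≡ 0 (mod 11); the common zeros in that column are the intersection.
  x = 0: f ≡ 0 at y ∈ {2, 3}; g ≡ 0 at y ∈ {8}; common: ∅.
  x = 1: f ≡ 0 at y ∈ ∅; g ≡ 0 at y ∈ {6}; common: ∅.
  x = 2: f ≡ 0 at y ∈ ∅; g ≡ 0 at y ∈ {4}; common: ∅.
  x = 3: f ≡ 0 at y ∈ {4}; g ≡ 0 at y ∈ {2}; common: ∅.
  x = 4: f ≡ 0 at y ∈ {10}; g ≡ 0 at y ∈ {0}; common: ∅.
  x = 5: f ≡ 0 at y ∈ ∅; g ≡ 0 at y ∈ {9}; common: ∅.
  x = 6: f ≡ 0 at y ∈ ∅; g ≡ 0 at y ∈ {7}; common: ∅.
  x = 7: f ≡ 0 at y ∈ {0, 1}; g ≡ 0 at y ∈ {5}; common: ∅.
  x = 8: f ≡ 0 at y ∈ {5, 8}; g ≡ 0 at y ∈ {3}; common: ∅.
  x = 9: f ≡ 0 at y ∈ ∅; g ≡ 0 at y ∈ {1}; common: ∅.
  x = 10: f ≡ 0 at y ∈ {6, 9}; g ≡ 0 at y ∈ {10}; common: ∅.
Collecting: common zeros = ∅, so the count is 0.
Comparison with the Bézout bound: 0 ≤ 2 = deg(f)·deg(g), as expected for curves with no common component (the affine F_11-count falls short of the bound because intersections may lie at infinity, over extension fields, or carry multiplicity).


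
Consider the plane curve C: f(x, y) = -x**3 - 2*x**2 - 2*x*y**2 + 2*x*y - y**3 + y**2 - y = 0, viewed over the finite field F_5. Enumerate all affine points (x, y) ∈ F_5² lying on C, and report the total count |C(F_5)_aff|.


Affine F_5-points: {(0, 0), (2, 2), (3, 0), (4, 3)}; count = 4.

For each of the 25 pairs (x, y) ∈ F_5², evaluate f(x, y) mod 5. Record the zeros.
  x = 0: [0↦0, 1↦4, 2↦4, 3↦4, 4↦3]  zeros at y ∈ {0}
  x = 1: [0↦2, 1↦1, 2↦2, 3↦4, 4↦1]  zeros at y ∈ ∅
  x = 2: [0↦4, 1↦3, 2↦0, 3↦4, 4↦4]  zeros at y ∈ {2}
  x = 3: [0↦0, 1↦4, 2↦2, 3↦3, 4↦1]  zeros at y ∈ {0}
  x = 4: [0↦4, 1↦3, 2↦2, 3↦0, 4↦1]  zeros at y ∈ {3}
Collecting zeros: affine points = {(0, 0), (2, 2), (3, 0), (4, 3)}.
Total count |C(F_5)_aff| = 4.


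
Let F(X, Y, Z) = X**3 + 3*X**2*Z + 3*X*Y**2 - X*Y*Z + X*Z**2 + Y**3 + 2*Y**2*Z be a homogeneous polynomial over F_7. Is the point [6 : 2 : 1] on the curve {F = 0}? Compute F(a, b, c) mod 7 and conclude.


F(6,2,1) ≡ 0 (mod 7); P is on the curve.

Evaluate F(6, 2, 1) term-by-term (mod 7).
  X**3 ↦ 1·216·1·1 = 216
  3*X**2*Z ↦ 3·36·1·1 = 108
  3*X*Y**2 ↦ 3·6·4·1 = 72
  -X*Y*Z ↦ -1·6·2·1 = -12
  X*Z**2 ↦ 1·6·1·1 = 6
  Y**3 ↦ 1·1·8·1 = 8
  2*Y**2*Z ↦ 2·1·4·1 = 8
Sum: F(6, 2, 1) = (216) + (108) + (72) + (-12) + (6) + (8) + (8) = 406.
Reducing mod 7: 406 ≡ 0 (mod 7).
Since F(a, b, c) ≡ 0 (mod 7), P lies on the curve.


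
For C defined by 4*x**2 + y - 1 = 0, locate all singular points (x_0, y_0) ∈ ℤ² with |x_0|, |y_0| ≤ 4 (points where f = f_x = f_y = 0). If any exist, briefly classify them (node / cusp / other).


No singular points in the scanned grid; C is smooth there.

Compute partial derivatives:
  f_x = 8*x.
  f_y = 1.
f_y = 1 is a nonzero constant, so f_y never vanishes: no point (x, y) can satisfy f = f_x = f_y = 0. In particular no (x, y) ∈ {−4, ..., 4}² is singular; the curve is smooth.


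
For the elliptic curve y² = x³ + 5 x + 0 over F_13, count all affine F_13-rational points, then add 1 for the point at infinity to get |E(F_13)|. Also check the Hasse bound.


Affine points = {(0, 0), (3, 4), (3, 9), (6, 5), (6, 8), (7, 1), (7, 12), (10, 6), (10, 7)}; affine count = 9; |E(F_13)| = 10.

Discriminant check: Δ ∝ 4a³ + 27b² = 4·5³ + 27·0² = 4·125 + 27·0 ≡ 6 (mod 13). Nonzero ⇒ E is nonsingular.
For each x ∈ F_13, compute rhs = x³ + 5·x + 0 mod 13, then count y ∈ F_13 with y² ≡ rhs.
  x = 0: rhs = 0, matching y values: 0 (1 points).
  x = 1: rhs = 6, matching y values: none (0 points).
  x = 2: rhs = 5, matching y values: none (0 points).
  x = 3: rhs = 3, matching y values: 4, 9 (2 points).
  x = 4: rhs = 6, matching y values: none (0 points).
  x = 5: rhs = 7, matching y values: none (0 points).
  x = 6: rhs = 12, matching y values: 5, 8 (2 points).
  x = 7: rhs = 1, matching y values: 1, 12 (2 points).
  x = 8: rhs = 6, matching y values: none (0 points).
  x = 9: rhs = 7, matching y values: none (0 points).
  x = 10: rhs = 10, matching y values: 6, 7 (2 points).
  x = 11: rhs = 8, matching y values: none (0 points).
  x = 12: rhs = 7, matching y values: none (0 points).
Total affine count: 9.
Full point count |E(F_13)| = 9 + 1 = 10.
Hasse bound: |10 − (13+1)| = |-4| = 4 ≤ 2√13 ≈ 7.2111 ✓.


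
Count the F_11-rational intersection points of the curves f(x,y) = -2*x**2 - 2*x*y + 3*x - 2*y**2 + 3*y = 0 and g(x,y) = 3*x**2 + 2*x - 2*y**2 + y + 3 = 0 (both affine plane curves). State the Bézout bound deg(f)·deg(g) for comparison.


Common zeros: {(0, 7), (9, 6)}; count = 2; Bézout bound = 4.

deg(f) = 2, deg(g) = 2, so Bézout bound = 4.
Scan x ∈ F_11. For each x, list the y ∈ F_11 with f(x, y) ≡ 0 and those with g(x, y) ≡ 0 (mod 11); the common zeros in that column are the intersection.
  x = 0: f ≡ 0 at y ∈ {0, 7}; g ≡ 0 at y ∈ {7, 10}; common: {7}.
  x = 1: f ≡ 0 at y ∈ {1, 5}; g ≡ 0 at y ∈ ∅; common: ∅.
  x = 2: f ≡ 0 at y ∈ ∅; g ≡ 0 at y ∈ ∅; common: ∅.
  x = 3: f ≡ 0 at y ∈ {6, 9}; g ≡ 0 at y ∈ {7, 10}; common: ∅.
  x = 4: f ≡ 0 at y ∈ ∅; g ≡ 0 at y ∈ {3}; common: ∅.
  x = 5: f ≡ 0 at y ∈ {1}; g ≡ 0 at y ∈ {0, 6}; common: ∅.
  x = 6: f ≡ 0 at y ∈ {3, 9}; g ≡ 0 at y ∈ ∅; common: ∅.
  x = 7: f ≡ 0 at y ∈ {0}; g ≡ 0 at y ∈ {8, 9}; common: ∅.
  x = 8: f ≡ 0 at y ∈ ∅; g ≡ 0 at y ∈ ∅; common: ∅.
  x = 9: f ≡ 0 at y ∈ {3, 6}; g ≡ 0 at y ∈ {0, 6}; common: {6}.
  x = 10: f ≡ 0 at y ∈ ∅; g ≡ 0 at y ∈ {3}; common: ∅.
Collecting: common zeros = {(0, 7), (9, 6)}, so the count is 2.
Comparison with the Bézout bound: 2 ≤ 4 = deg(f)·deg(g), as expected for curves with no common component (the affine F_11-count falls short of the bound because intersections may lie at infinity, over extension fields, or carry multiplicity).


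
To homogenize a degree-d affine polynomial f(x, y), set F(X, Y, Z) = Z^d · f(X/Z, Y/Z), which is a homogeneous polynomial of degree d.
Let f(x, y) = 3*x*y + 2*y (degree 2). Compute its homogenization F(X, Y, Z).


F(X, Y, Z) = 3*X*Y + 2*Y*Z

deg(f) = 2.
Substitute x = X/Z, y = Y/Z into f, then multiply by Z^2.
  monomial 3·x^1·y^1 ↦ 3·X^1·Y^1·Z^0.
  monomial 2·x^0·y^1 ↦ 2·X^0·Y^1·Z^1.
Collecting: F(X, Y, Z) = 3*X*Y + 2*Y*Z.


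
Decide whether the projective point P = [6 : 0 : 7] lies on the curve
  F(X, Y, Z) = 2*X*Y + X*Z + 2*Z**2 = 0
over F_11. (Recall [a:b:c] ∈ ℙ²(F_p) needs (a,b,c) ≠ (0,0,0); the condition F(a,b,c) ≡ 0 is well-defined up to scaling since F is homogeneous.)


F(6,0,7) ≡ 8 (mod 11); P is NOT on the curve.

Evaluate F(6, 0, 7) term-by-term (mod 11).
  2*X*Y ↦ 2·6·0·1 = 0
  X*Z ↦ 1·6·1·7 = 42
  2*Z**2 ↦ 2·1·1·49 = 98
Sum: F(6, 0, 7) = (0) + (42) + (98) = 140.
Reducing mod 11: 140 ≡ 8 (mod 11).
Since F(a, b, c) ≡ 8 ≠ 0 (mod 11), P does NOT lie on the curve.


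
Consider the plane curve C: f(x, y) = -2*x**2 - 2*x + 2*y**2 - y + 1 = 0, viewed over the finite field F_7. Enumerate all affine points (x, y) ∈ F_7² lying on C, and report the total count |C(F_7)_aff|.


Affine F_7-points: {(0, 2), (1, 5), (1, 6), (5, 5), (5, 6), (6, 2)}; count = 6.

For each of the 49 pairs (x, y) ∈ F_7², evaluate f(x, y) mod 7. Record the zeros.
  x = 0: [0↦1, 1↦2, 2↦0, 3↦2, 4↦1, 5↦4, 6↦4]  zeros at y ∈ {2}
  x = 1: [0↦4, 1↦5, 2↦3, 3↦5, 4↦4, 5↦0, 6↦0]  zeros at y ∈ {5, 6}
  x = 2: [0↦3, 1↦4, 2↦2, 3↦4, 4↦3, 5↦6, 6↦6]  zeros at y ∈ ∅
  x = 3: [0↦5, 1↦6, 2↦4, 3↦6, 4↦5, 5↦1, 6↦1]  zeros at y ∈ ∅
  x = 4: [0↦3, 1↦4, 2↦2, 3↦4, 4↦3, 5↦6, 6↦6]  zeros at y ∈ ∅
  x = 5: [0↦4, 1↦5, 2↦3, 3↦5, 4↦4, 5↦0, 6↦0]  zeros at y ∈ {5, 6}
  x = 6: [0↦1, 1↦2, 2↦0, 3↦2, 4↦1, 5↦4, 6↦4]  zeros at y ∈ {2}
Collecting zeros: affine points = {(0, 2), (1, 5), (1, 6), (5, 5), (5, 6), (6, 2)}.
Total count |C(F_7)_aff| = 6.


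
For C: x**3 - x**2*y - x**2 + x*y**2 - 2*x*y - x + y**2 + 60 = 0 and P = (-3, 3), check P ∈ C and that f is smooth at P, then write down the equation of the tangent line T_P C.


Tangent line at P: 53*x - 15*y + 204 = 0.

Step 1: f(-3, 3) = 0, so P lies on C.
Step 2: partial derivatives
  f_x(x, y) = 3*x**2 - 2*x*y - 2*x + y**2 - 2*y - 1, f_y(x, y) = -x**2 + 2*x*y - 2*x + 2*y.
  f_x(P) = 53, f_y(P) = -15 (gradient nonzero, so P is smooth).
Step 3: tangent line at P: 53·(x − -3) + -15·(y − 3) = 0.
Expanding: 53*x - 15*y + 204 = 0.


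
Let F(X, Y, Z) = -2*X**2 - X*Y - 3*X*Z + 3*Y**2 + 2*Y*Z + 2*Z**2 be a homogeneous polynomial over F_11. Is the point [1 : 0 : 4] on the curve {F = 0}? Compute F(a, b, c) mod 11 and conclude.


F(1,0,4) ≡ 7 (mod 11); P is NOT on the curve.

Evaluate F(1, 0, 4) term-by-term (mod 11).
  -2*X**2 ↦ -2·1·1·1 = -2
  -X*Y ↦ -1·1·0·1 = 0
  -3*X*Z ↦ -3·1·1·4 = -12
  3*Y**2 ↦ 3·1·0·1 = 0
  2*Y*Z ↦ 2·1·0·4 = 0
  2*Z**2 ↦ 2·1·1·16 = 32
Sum: F(1, 0, 4) = (-2) + (0) + (-12) + (0) + (0) + (32) = 18.
Reducing mod 11: 18 ≡ 7 (mod 11).
Since F(a, b, c) ≡ 7 ≠ 0 (mod 11), P does NOT lie on the curve.


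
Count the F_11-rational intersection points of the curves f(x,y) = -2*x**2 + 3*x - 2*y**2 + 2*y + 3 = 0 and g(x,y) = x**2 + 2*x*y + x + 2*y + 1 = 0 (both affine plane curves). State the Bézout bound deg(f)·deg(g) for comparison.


Common zeros: {(1, 2)}; count = 1; Bézout bound = 4.

deg(f) = 2, deg(g) = 2, so Bézout bound = 4.
Scan x ∈ F_11. For each x, list the y ∈ F_11 with f(x, y) ≡ 0 and those with g(x, y) ≡ 0 (mod 11); the common zeros in that column are the intersection.
  x = 0: f ≡ 0 at y ∈ ∅; g ≡ 0 at y ∈ {5}; common: ∅.
  x = 1: f ≡ 0 at y ∈ {2, 10}; g ≡ 0 at y ∈ {2}; common: {2}.
  x = 2: f ≡ 0 at y ∈ {3, 9}; g ≡ 0 at y ∈ {8}; common: ∅.
  x = 3: f ≡ 0 at y ∈ {6}; g ≡ 0 at y ∈ {8}; common: ∅.
  x = 4: f ≡ 0 at y ∈ {6}; g ≡ 0 at y ∈ {10}; common: ∅.
  x = 5: f ≡ 0 at y ∈ {3, 9}; g ≡ 0 at y ∈ {2}; common: ∅.
  x = 6: f ≡ 0 at y ∈ {2, 10}; g ≡ 0 at y ∈ {4}; common: ∅.
  x = 7: f ≡ 0 at y ∈ ∅; g ≡ 0 at y ∈ {4}; common: ∅.
  x = 8: f ≡ 0 at y ∈ ∅; g ≡ 0 at y ∈ {10}; common: ∅.
  x = 9: f ≡ 0 at y ∈ {0, 1}; g ≡ 0 at y ∈ {7}; common: ∅.
  x = 10: f ≡ 0 at y ∈ ∅; g ≡ 0 at y ∈ ∅; common: ∅.
Collecting: common zeros = {(1, 2)}, so the count is 1.
Comparison with the Bézout bound: 1 ≤ 4 = deg(f)·deg(g), as expected for curves with no common component (the affine F_11-count falls short of the bound because intersections may lie at infinity, over extension fields, or carry multiplicity).


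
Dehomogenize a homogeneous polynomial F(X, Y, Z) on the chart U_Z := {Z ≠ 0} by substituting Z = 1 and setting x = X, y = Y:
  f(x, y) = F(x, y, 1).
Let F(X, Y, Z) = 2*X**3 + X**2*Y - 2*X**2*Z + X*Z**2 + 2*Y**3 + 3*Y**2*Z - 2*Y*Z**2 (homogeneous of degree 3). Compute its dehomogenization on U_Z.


f(x, y) = 2*x**3 + x**2*y - 2*x**2 + x + 2*y**3 + 3*y**2 - 2*y

On U_Z we set Z = 1. Each monomial c·X^i·Y^j·Z^k in F becomes c·x^i·y^j·1^k = c·x^i·y^j.
Substituting Z = 1: F(X, Y, 1) = 2*x**3 + x**2*y - 2*x**2 + x + 2*y**3 + 3*y**2 - 2*y.
Note: deg(f) ≤ deg(F) = 3; strict inequality happens when F is divisible by Z (lost terms).


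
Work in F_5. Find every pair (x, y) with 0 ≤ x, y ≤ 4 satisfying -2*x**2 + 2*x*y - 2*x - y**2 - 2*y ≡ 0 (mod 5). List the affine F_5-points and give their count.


Affine F_5-points: {(0, 0), (0, 3), (1, 1), (1, 4), (2, 3), (2, 4), (3, 2), (4, 0), (4, 1)}; count = 9.

For each of the 25 pairs (x, y) ∈ F_5², evaluate f(x, y) mod 5. Record the zeros.
  x = 0: [0↦0, 1↦2, 2↦2, 3↦0, 4↦1]  zeros at y ∈ {0, 3}
  x = 1: [0↦1, 1↦0, 2↦2, 3↦2, 4↦0]  zeros at y ∈ {1, 4}
  x = 2: [0↦3, 1↦4, 2↦3, 3↦0, 4↦0]  zeros at y ∈ {3, 4}
  x = 3: [0↦1, 1↦4, 2↦0, 3↦4, 4↦1]  zeros at y ∈ {2}
  x = 4: [0↦0, 1↦0, 2↦3, 3↦4, 4↦3]  zeros at y ∈ {0, 1}
Collecting zeros: affine points = {(0, 0), (0, 3), (1, 1), (1, 4), (2, 3), (2, 4), (3, 2), (4, 0), (4, 1)}.
Total count |C(F_5)_aff| = 9.


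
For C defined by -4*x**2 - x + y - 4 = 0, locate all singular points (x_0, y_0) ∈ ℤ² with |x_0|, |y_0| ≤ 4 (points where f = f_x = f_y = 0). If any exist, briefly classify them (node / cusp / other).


No singular points in the scanned grid; C is smooth there.

Compute partial derivatives:
  f_x = -8*x - 1.
  f_y = 1.
f_y = 1 is a nonzero constant, so f_y never vanishes: no point (x, y) can satisfy f = f_x = f_y = 0. In particular no (x, y) ∈ {−4, ..., 4}² is singular; the curve is smooth.


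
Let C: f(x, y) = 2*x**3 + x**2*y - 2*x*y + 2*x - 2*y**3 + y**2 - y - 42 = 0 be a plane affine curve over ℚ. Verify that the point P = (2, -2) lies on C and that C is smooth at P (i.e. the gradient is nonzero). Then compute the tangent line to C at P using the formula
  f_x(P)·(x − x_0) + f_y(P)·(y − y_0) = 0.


Tangent line at P: 22*x - 29*y - 102 = 0.

Step 1: f(2, -2) = 0, so P lies on C.
Step 2: partial derivatives
  f_x(x, y) = 6*x**2 + 2*x*y - 2*y + 2, f_y(x, y) = x**2 - 2*x - 6*y**2 + 2*y - 1.
  f_x(P) = 22, f_y(P) = -29 (gradient nonzero, so P is smooth).
Step 3: tangent line at P: 22·(x − 2) + -29·(y − -2) = 0.
Expanding: 22*x - 29*y - 102 = 0.


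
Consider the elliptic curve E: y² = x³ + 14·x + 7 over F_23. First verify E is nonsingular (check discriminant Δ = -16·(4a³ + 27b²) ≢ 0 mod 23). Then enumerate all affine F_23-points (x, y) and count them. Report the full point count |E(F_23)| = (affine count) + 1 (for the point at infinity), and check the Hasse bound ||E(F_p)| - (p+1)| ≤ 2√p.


Affine points = {(4, 9), (4, 14), (5, 8), (5, 15), (6, 10), (6, 13), (14, 7), (14, 16), (15, 2), (15, 21), (16, 7), (16, 16), (17, 11), (17, 12), (19, 5), (19, 18)}; affine count = 16; |E(F_23)| = 17.

Discriminant check: Δ ∝ 4a³ + 27b² = 4·14³ + 27·7² = 4·2744 + 27·49 ≡ 17 (mod 23). Nonzero ⇒ E is nonsingular.
For each x ∈ F_23, compute rhs = x³ + 14·x + 7 mod 23, then count y ∈ F_23 with y² ≡ rhs.
  x = 0: rhs = 7, matching y values: none (0 points).
  x = 1: rhs = 22, matching y values: none (0 points).
  x = 2: rhs = 20, matching y values: none (0 points).
  x = 3: rhs = 7, matching y values: none (0 points).
  x = 4: rhs = 12, matching y values: 9, 14 (2 points).
  x = 5: rhs = 18, matching y values: 8, 15 (2 points).
  x = 6: rhs = 8, matching y values: 10, 13 (2 points).
  x = 7: rhs = 11, matching y values: none (0 points).
  x = 8: rhs = 10, matching y values: none (0 points).
  x = 9: rhs = 11, matching y values: none (0 points).
  x = 10: rhs = 20, matching y values: none (0 points).
  x = 11: rhs = 20, matching y values: none (0 points).
  x = 12: rhs = 17, matching y values: none (0 points).
  x = 13: rhs = 17, matching y values: none (0 points).
  x = 14: rhs = 3, matching y values: 7, 16 (2 points).
  x = 15: rhs = 4, matching y values: 2, 21 (2 points).
  x = 16: rhs = 3, matching y values: 7, 16 (2 points).
  x = 17: rhs = 6, matching y values: 11, 12 (2 points).
  x = 18: rhs = 19, matching y values: none (0 points).
  x = 19: rhs = 2, matching y values: 5, 18 (2 points).
  x = 20: rhs = 7, matching y values: none (0 points).
  x = 21: rhs = 17, matching y values: none (0 points).
  x = 22: rhs = 15, matching y values: none (0 points).
Total affine count: 16.
Full point count |E(F_23)| = 16 + 1 = 17.
Hasse bound: |17 − (23+1)| = |-7| = 7 ≤ 2√23 ≈ 9.5917 ✓.


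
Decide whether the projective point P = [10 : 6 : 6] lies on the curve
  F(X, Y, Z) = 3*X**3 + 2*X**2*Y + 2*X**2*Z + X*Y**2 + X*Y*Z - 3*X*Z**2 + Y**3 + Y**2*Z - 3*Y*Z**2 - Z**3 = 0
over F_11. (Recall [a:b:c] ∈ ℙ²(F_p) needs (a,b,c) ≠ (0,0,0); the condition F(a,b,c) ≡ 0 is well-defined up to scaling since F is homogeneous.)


F(10,6,6) ≡ 10 (mod 11); P is NOT on the curve.

Evaluate F(10, 6, 6) term-by-term (mod 11).
  3*X**3 ↦ 3·1000·1·1 = 3000
  2*X**2*Y ↦ 2·100·6·1 = 1200
  2*X**2*Z ↦ 2·100·1·6 = 1200
  X*Y**2 ↦ 1·10·36·1 = 360
  X*Y*Z ↦ 1·10·6·6 = 360
  -3*X*Z**2 ↦ -3·10·1·36 = -1080
  Y**3 ↦ 1·1·216·1 = 216
  Y**2*Z ↦ 1·1·36·6 = 216
  -3*Y*Z**2 ↦ -3·1·6·36 = -648
  -Z**3 ↦ -1·1·1·216 = -216
Sum: F(10, 6, 6) = (3000) + (1200) + (1200) + (360) + (360) + (-1080) + (216) + (216) + (-648) + (-216) = 4608.
Reducing mod 11: 4608 ≡ 10 (mod 11).
Since F(a, b, c) ≡ 10 ≠ 0 (mod 11), P does NOT lie on the curve.


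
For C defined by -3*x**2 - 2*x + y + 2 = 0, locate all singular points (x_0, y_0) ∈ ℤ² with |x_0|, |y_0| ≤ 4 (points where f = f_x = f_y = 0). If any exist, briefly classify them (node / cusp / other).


No singular points in the scanned grid; C is smooth there.

Compute partial derivatives:
  f_x = -6*x - 2.
  f_y = 1.
f_y = 1 is a nonzero constant, so f_y never vanishes: no point (x, y) can satisfy f = f_x = f_y = 0. In particular no (x, y) ∈ {−4, ..., 4}² is singular; the curve is smooth.


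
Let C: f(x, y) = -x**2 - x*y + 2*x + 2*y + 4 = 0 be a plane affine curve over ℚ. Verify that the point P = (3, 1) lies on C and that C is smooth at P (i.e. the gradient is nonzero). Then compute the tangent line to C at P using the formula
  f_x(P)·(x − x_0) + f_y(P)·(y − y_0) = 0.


Tangent line at P: -5*x - y + 16 = 0.

Step 1: f(3, 1) = 0, so P lies on C.
Step 2: partial derivatives
  f_x(x, y) = -2*x - y + 2, f_y(x, y) = 2 - x.
  f_x(P) = -5, f_y(P) = -1 (gradient nonzero, so P is smooth).
Step 3: tangent line at P: -5·(x − 3) + -1·(y − 1) = 0.
Expanding: -5*x - y + 16 = 0.


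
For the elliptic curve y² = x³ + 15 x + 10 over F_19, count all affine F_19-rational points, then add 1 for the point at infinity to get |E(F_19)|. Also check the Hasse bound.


Affine points = {(1, 8), (1, 11), (3, 5), (3, 14), (4, 1), (4, 18), (5, 1), (5, 18), (9, 0), (10, 1), (10, 18), (11, 9), (11, 10), (14, 0), (15, 0)}; affine count = 15; |E(F_19)| = 16.

Discriminant check: Δ ∝ 4a³ + 27b² = 4·15³ + 27·10² = 4·3375 + 27·100 ≡ 12 (mod 19). Nonzero ⇒ E is nonsingular.
For each x ∈ F_19, compute rhs = x³ + 15·x + 10 mod 19, then count y ∈ F_19 with y² ≡ rhs.
  x = 0: rhs = 10, matching y values: none (0 points).
  x = 1: rhs = 7, matching y values: 8, 11 (2 points).
  x = 2: rhs = 10, matching y values: none (0 points).
  x = 3: rhs = 6, matching y values: 5, 14 (2 points).
  x = 4: rhs = 1, matching y values: 1, 18 (2 points).
  x = 5: rhs = 1, matching y values: 1, 18 (2 points).
  x = 6: rhs = 12, matching y values: none (0 points).
  x = 7: rhs = 2, matching y values: none (0 points).
  x = 8: rhs = 15, matching y values: none (0 points).
  x = 9: rhs = 0, matching y values: 0 (1 points).
  x = 10: rhs = 1, matching y values: 1, 18 (2 points).
  x = 11: rhs = 5, matching y values: 9, 10 (2 points).
  x = 12: rhs = 18, matching y values: none (0 points).
  x = 13: rhs = 8, matching y values: none (0 points).
  x = 14: rhs = 0, matching y values: 0 (1 points).
  x = 15: rhs = 0, matching y values: 0 (1 points).
  x = 16: rhs = 14, matching y values: none (0 points).
  x = 17: rhs = 10, matching y values: none (0 points).
  x = 18: rhs = 13, matching y values: none (0 points).
Total affine count: 15.
Full point count |E(F_19)| = 15 + 1 = 16.
Hasse bound: |16 − (19+1)| = |-4| = 4 ≤ 2√19 ≈ 8.7178 ✓.


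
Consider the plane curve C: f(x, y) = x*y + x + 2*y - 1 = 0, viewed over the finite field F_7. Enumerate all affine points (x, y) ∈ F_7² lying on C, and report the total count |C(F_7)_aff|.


Affine F_7-points: {(0, 4), (1, 0), (2, 5), (3, 1), (4, 3), (6, 2)}; count = 6.

For each of the 49 pairs (x, y) ∈ F_7², evaluate f(x, y) mod 7. Record the zeros.
  x = 0: [0↦6, 1↦1, 2↦3, 3↦5, 4↦0, 5↦2, 6↦4]  zeros at y ∈ {4}
  x = 1: [0↦0, 1↦3, 2↦6, 3↦2, 4↦5, 5↦1, 6↦4]  zeros at y ∈ {0}
  x = 2: [0↦1, 1↦5, 2↦2, 3↦6, 4↦3, 5↦0, 6↦4]  zeros at y ∈ {5}
  x = 3: [0↦2, 1↦0, 2↦5, 3↦3, 4↦1, 5↦6, 6↦4]  zeros at y ∈ {1}
  x = 4: [0↦3, 1↦2, 2↦1, 3↦0, 4↦6, 5↦5, 6↦4]  zeros at y ∈ {3}
  x = 5: [0↦4, 1↦4, 2↦4, 3↦4, 4↦4, 5↦4, 6↦4]  zeros at y ∈ ∅
  x = 6: [0↦5, 1↦6, 2↦0, 3↦1, 4↦2, 5↦3, 6↦4]  zeros at y ∈ {2}
Collecting zeros: affine points = {(0, 4), (1, 0), (2, 5), (3, 1), (4, 3), (6, 2)}.
Total count |C(F_7)_aff| = 6.


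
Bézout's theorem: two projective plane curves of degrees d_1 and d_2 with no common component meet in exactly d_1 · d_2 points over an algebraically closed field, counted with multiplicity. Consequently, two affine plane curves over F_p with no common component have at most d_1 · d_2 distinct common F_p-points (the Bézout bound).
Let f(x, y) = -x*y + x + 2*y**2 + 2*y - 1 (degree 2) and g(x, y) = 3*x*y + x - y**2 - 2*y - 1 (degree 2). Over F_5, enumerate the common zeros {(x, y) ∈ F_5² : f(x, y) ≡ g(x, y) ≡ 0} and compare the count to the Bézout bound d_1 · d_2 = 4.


Common zeros: {(1, 0)}; count = 1; Bézout bound = 4.

deg(f) = 2, deg(g) = 2, so Bézout bound = 4.
Scan x ∈ F_5. For each x, list the y ∈ F_5 with f(x, y) ≡ 0 and those with g(x, y) ≡ 0 (mod 5); the common zeros in that column are the intersection.
  x = 0: f ≡ 0 at y ∈ ∅; g ≡ 0 at y ∈ {4}; common: ∅.
  x = 1: f ≡ 0 at y ∈ {0, 2}; g ≡ 0 at y ∈ {0, 1}; common: {0}.
  x = 2: f ≡ 0 at y ∈ ∅; g ≡ 0 at y ∈ {2}; common: ∅.
  x = 3: f ≡ 0 at y ∈ {4}; g ≡ 0 at y ∈ ∅; common: ∅.
  x = 4: f ≡ 0 at y ∈ {3}; g ≡ 0 at y ∈ ∅; common: ∅.
Collecting: common zeros = {(1, 0)}, so the count is 1.
Comparison with the Bézout bound: 1 ≤ 4 = deg(f)·deg(g), as expected for curves with no common component (the affine F_5-count falls short of the bound because intersections may lie at infinity, over extension fields, or carry multiplicity).


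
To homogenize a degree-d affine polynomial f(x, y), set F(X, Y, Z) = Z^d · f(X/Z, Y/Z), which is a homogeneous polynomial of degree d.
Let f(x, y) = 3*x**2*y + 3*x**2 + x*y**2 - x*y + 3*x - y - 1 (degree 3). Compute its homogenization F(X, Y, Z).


F(X, Y, Z) = 3*X**2*Y + 3*X**2*Z + X*Y**2 - X*Y*Z + 3*X*Z**2 - Y*Z**2 - Z**3

deg(f) = 3.
Substitute x = X/Z, y = Y/Z into f, then multiply by Z^3.
  monomial 3·x^2·y^1 ↦ 3·X^2·Y^1·Z^0.
  monomial 3·x^2·y^0 ↦ 3·X^2·Y^0·Z^1.
  monomial 1·x^1·y^2 ↦ 1·X^1·Y^2·Z^0.
  monomial -1·x^1·y^1 ↦ -1·X^1·Y^1·Z^1.
  monomial 3·x^1·y^0 ↦ 3·X^1·Y^0·Z^2.
  monomial -1·x^0·y^1 ↦ -1·X^0·Y^1·Z^2.
  monomial -1·x^0·y^0 ↦ -1·X^0·Y^0·Z^3.
Collecting: F(X, Y, Z) = 3*X**2*Y + 3*X**2*Z + X*Y**2 - X*Y*Z + 3*X*Z**2 - Y*Z**2 - Z**3.
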